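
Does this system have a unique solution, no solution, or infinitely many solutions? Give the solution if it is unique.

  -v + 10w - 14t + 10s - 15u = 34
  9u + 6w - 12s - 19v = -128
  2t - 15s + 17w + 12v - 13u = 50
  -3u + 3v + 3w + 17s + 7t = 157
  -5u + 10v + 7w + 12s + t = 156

Row-reduce the augmented matrix:
R1 ← R1 / (-15).
R2 ← R2 − 9·R1.
R3 ← R3 + 13·R1.
R4 ← R4 + 3·R1.
R5 ← R5 + 5·R1.
R2 ← R2 / (-98/5).
R1 ← R1 − 1/15·R2.
R3 ← R3 − 193/15·R2.
R4 ← R4 − 16/5·R2.
R5 ← R5 − 31/3·R2.
R3 ← R3 / (2383/147).
R1 ← R1 + 92/147·R3.
R2 ← R2 + 30/49·R3.
R4 ← R4 − 145/49·R3.
R5 ← R5 − 1469/147·R3.
R4 ← R4 / (45419/2383).
R1 ← R1 + 4177/2383·R4.
R2 ← R2 + 1755/2383·R4.
R3 ← R3 + 4058/2383·R4.
R5 ← R5 − 53667/2383·R4.
R5 ← R5 / (-552987/45419).
R1 ← R1 − 84841/45419·R5.
R2 ← R2 − 46281/45419·R5.
R3 ← R3 − 51967/45419·R5.
R4 ← R4 − 16336/45419·R5.
Reading off the reduced rows gives u = 1, v = 5, w = 5, s = 6, t = 4.

u = 1, v = 5, w = 5, s = 6, t = 4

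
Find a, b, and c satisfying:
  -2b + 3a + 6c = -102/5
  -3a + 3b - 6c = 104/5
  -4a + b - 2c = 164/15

Row-reduce the augmented matrix:
R1 ← R1 / (3).
R2 ← R2 + 3·R1.
R3 ← R3 + 4·R1.
R1 ← R1 + 2/3·R2.
R3 ← R3 + 5/3·R2.
R3 ← R3 / (6).
R1 ← R1 − 2·R3.
Reading off the reduced rows gives a = -4/3, b = 2/5, c = -13/5.

a = -4/3, b = 2/5, c = -13/5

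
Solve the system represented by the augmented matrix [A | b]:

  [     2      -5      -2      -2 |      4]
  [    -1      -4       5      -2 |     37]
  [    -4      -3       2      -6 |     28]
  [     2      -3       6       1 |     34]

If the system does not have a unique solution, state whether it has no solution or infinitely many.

x_1 = 0, x_2 = -2, x_3 = 5, x_4 = -2

Row-reduce the augmented matrix:
R1 ← R1 / (2).
R2 ← R2 + 1·R1.
R3 ← R3 + 4·R1.
R4 ← R4 − 2·R1.
R2 ← R2 / (-13/2).
R1 ← R1 + 5/2·R2.
R3 ← R3 + 13·R2.
R4 ← R4 − 2·R2.
R3 ← R3 / (-10).
R1 ← R1 + 33/13·R3.
R2 ← R2 + 8/13·R3.
R4 ← R4 − 120/13·R3.
R4 ← R4 / (-21/13).
R1 ← R1 − 76/65·R4.
R2 ← R2 − 46/65·R4.
R3 ← R3 − 2/5·R4.
Reading off the reduced rows gives x_1 = 0, x_2 = -2, x_3 = 5, x_4 = -2.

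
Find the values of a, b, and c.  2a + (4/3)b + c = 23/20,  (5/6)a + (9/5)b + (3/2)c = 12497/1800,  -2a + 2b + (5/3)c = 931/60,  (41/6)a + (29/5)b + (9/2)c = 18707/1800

a = -8/3, b = 14/5, c = 11/4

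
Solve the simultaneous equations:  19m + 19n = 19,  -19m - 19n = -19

infinitely many solutions

Row-reduce:
R1 ← R1 / (19).
R2 ← R2 + 19·R1.
Rank is 1 with 2 unknowns, leaving n free.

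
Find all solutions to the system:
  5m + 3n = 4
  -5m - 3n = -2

no solution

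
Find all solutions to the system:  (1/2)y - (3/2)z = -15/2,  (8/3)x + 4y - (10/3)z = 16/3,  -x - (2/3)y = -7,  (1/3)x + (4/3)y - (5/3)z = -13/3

x = 5, y = 3, z = 6

Row-reduce the augmented matrix:
Swap R1 and R2.
R1 ← R1 / (8/3).
R3 ← R3 + 1·R1.
R4 ← R4 − 1/3·R1.
R2 ← R2 / (1/2).
R1 ← R1 − 3/2·R2.
R3 ← R3 − 5/6·R2.
R4 ← R4 − 5/6·R2.
R3 ← R3 / (5/4).
R1 ← R1 − 13/4·R3.
R2 ← R2 + 3·R3.
R4 ← R4 − 5/4·R3.
R4 reduces to 0 = 0, so the extra equation is consistent.
Reading off the reduced rows gives x = 5, y = 3, z = 6.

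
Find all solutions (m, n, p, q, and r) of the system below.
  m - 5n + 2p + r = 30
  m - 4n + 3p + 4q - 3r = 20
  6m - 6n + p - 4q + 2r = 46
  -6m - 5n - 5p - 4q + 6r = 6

infinitely many solutions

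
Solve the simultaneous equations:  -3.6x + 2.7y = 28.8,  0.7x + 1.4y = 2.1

Row-reduce the augmented matrix:
R1 ← R1 / (-18/5).
R2 ← R2 − 7/10·R1.
R2 ← R2 / (77/40).
R1 ← R1 + 3/4·R2.
Reading off the reduced rows gives x = -5, y = 4.

x = -5, y = 4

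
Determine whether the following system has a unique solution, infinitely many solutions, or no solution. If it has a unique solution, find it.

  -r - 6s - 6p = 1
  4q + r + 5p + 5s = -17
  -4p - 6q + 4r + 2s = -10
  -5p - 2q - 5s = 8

Row-reduce the augmented matrix:
R1 ← R1 / (-6).
R2 ← R2 − 5·R1.
R3 ← R3 + 4·R1.
R4 ← R4 + 5·R1.
R2 ← R2 / (4).
R3 ← R3 + 6·R2.
R4 ← R4 + 2·R2.
R3 ← R3 / (59/12).
R1 ← R1 − 1/6·R3.
R2 ← R2 − 1/24·R3.
R4 ← R4 − 11/12·R3.
R4 ← R4 / (-66/59).
R1 ← R1 − 47/59·R4.
R2 ← R2 + 3/59·R4.
R3 ← R3 − 72/59·R4.
Reading off the reduced rows gives p = 5, q = -4, r = -1, s = -5.

p = 5, q = -4, r = -1, s = -5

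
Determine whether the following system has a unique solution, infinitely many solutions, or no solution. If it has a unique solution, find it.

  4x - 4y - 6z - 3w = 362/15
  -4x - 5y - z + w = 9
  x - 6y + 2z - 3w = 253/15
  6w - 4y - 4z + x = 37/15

Row-reduce the augmented matrix:
R1 ← R1 / (4).
R2 ← R2 + 4·R1.
R3 ← R3 − 1·R1.
R4 ← R4 − 1·R1.
R2 ← R2 / (-9).
R1 ← R1 + 1·R2.
R3 ← R3 + 5·R2.
R4 ← R4 + 3·R2.
R3 ← R3 / (133/18).
R1 ← R1 + 13/18·R3.
R2 ← R2 − 7/9·R3.
R4 ← R4 + 1/6·R3.
R4 ← R4 / (983/133).
R1 ← R1 + 85/133·R4.
R2 ← R2 − 13/38·R4.
R3 ← R3 + 41/266·R4.
Reading off the reduced rows gives x = 1/3, y = -11/5, z = -4/3, w = -2.

x = 1/3, y = -11/5, z = -4/3, w = -2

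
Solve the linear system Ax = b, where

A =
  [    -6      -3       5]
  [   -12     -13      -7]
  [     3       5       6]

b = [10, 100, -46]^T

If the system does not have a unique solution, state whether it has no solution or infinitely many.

no solution

Row-reduce:
R1 ← R1 / (-6).
R2 ← R2 + 12·R1.
R3 ← R3 − 3·R1.
R2 ← R2 / (-7).
R1 ← R1 − 1/2·R2.
R3 ← R3 − 7/2·R2.
Row 3 reduces to 0 = -1, a contradiction. The system is inconsistent.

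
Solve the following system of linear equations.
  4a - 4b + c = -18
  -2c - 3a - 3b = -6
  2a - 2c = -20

Row-reduce the augmented matrix:
R1 ← R1 / (4).
R2 ← R2 + 3·R1.
R3 ← R3 − 2·R1.
R2 ← R2 / (-6).
R1 ← R1 + 1·R2.
R3 ← R3 − 2·R2.
R3 ← R3 / (-35/12).
R1 ← R1 − 11/24·R3.
R2 ← R2 − 5/24·R3.
Reading off the reduced rows gives a = -4, b = 2, c = 6.

a = -4, b = 2, c = 6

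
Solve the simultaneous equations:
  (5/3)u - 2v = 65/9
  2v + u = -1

Row-reduce the augmented matrix:
R1 ← R1 / (5/3).
R2 ← R2 − 1·R1.
R2 ← R2 / (16/5).
R1 ← R1 + 6/5·R2.
Reading off the reduced rows gives u = 7/3, v = -5/3.

u = 7/3, v = -5/3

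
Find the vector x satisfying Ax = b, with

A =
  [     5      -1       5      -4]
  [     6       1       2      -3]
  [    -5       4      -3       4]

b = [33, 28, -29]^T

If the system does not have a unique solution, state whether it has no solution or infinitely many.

infinitely many solutions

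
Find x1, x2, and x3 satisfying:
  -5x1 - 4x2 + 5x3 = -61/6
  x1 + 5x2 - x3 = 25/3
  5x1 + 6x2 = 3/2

x1 = -3/2, x2 = 3/2, x3 = -7/3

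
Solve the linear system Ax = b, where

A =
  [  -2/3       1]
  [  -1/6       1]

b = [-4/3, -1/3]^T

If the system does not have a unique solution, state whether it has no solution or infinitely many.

x_1 = 2, x_2 = 0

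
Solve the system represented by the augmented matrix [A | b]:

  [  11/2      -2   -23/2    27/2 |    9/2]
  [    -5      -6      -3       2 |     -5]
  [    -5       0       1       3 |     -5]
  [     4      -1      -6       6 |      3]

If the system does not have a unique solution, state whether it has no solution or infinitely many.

Row-reduce:
R1 ← R1 / (11/2).
R2 ← R2 + 5·R1.
R3 ← R3 + 5·R1.
R4 ← R4 − 4·R1.
R2 ← R2 / (-86/11).
R1 ← R1 + 4/11·R2.
R3 ← R3 + 20/11·R2.
R4 ← R4 − 5/11·R2.
R3 ← R3 / (-272/43).
R1 ← R1 + 63/43·R3.
R2 ← R2 − 74/43·R3.
R4 ← R4 − 68/43·R3.
Row 4 reduces to 0 = -1/2, a contradiction. The system is inconsistent.

no solution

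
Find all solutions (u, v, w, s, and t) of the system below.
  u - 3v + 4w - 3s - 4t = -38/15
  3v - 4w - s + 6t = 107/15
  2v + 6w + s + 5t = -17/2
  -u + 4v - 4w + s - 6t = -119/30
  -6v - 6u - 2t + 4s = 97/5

Row-reduce the augmented matrix:
R4 ← R4 + 1·R1.
R5 ← R5 + 6·R1.
R2 ← R2 / (3).
R1 ← R1 + 3·R2.
R3 ← R3 − 2·R2.
R4 ← R4 − 1·R2.
R5 ← R5 + 24·R2.
R3 ← R3 / (26/3).
R2 ← R2 + 4/3·R3.
R4 ← R4 − 4/3·R3.
R5 ← R5 + 8·R3.
R4 ← R4 / (-25/13).
R1 ← R1 + 4·R4.
R2 ← R2 + 1/13·R4.
R3 ← R3 − 5/26·R4.
R5 ← R5 + 266/13·R4.
R5 ← R5 / (3806/25).
R1 ← R1 − 682/25·R5.
R2 ← R2 − 66/25·R5.
R3 ← R3 + 11/10·R5.
R4 ← R4 − 158/25·R5.
Reading off the reduced rows gives u = -3, v = -3/2, w = -4/3, s = -3/2, t = 4/5.

u = -3, v = -3/2, w = -4/3, s = -3/2, t = 4/5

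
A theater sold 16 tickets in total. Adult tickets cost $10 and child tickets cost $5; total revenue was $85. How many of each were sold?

adult tickets: 1, child tickets: 15

Let a = adult tickets, c = child tickets.
  a + c = 16
  10a + 5c = 85
Row-reduce the augmented matrix:
R2 ← R2 − 10·R1.
R2 ← R2 / (-5).
R1 ← R1 − 1·R2.
Reading off the reduced rows gives a = 1, c = 15.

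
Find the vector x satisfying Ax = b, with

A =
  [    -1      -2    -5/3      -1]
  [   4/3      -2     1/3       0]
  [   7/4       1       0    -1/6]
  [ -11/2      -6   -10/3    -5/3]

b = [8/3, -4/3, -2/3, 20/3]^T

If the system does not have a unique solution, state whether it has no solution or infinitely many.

Row-reduce:
R1 ← R1 / (-1).
R2 ← R2 − 4/3·R1.
R3 ← R3 − 7/4·R1.
R4 ← R4 + 11/2·R1.
R2 ← R2 / (-14/3).
R1 ← R1 − 2·R2.
R3 ← R3 + 5/2·R2.
R4 ← R4 − 5·R2.
R3 ← R3 / (-40/21).
R1 ← R1 − 6/7·R3.
R2 ← R2 − 17/42·R3.
R4 ← R4 − 80/21·R3.
Rank is 3 with 4 unknowns, leaving x_4 free.

infinitely many solutions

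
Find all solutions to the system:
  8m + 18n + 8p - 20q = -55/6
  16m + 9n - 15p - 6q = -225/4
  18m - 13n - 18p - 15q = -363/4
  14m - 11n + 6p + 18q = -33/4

m = -2, n = 3/4, p = 5/3, q = 1

Row-reduce the augmented matrix:
R1 ← R1 / (8).
R2 ← R2 − 16·R1.
R3 ← R3 − 18·R1.
R4 ← R4 − 14·R1.
R2 ← R2 / (-27).
R1 ← R1 − 9/4·R2.
R3 ← R3 + 107/2·R2.
R4 ← R4 + 85/2·R2.
R3 ← R3 / (1373/54).
R1 ← R1 + 19/12·R3.
R2 ← R2 − 31/27·R3.
R4 ← R4 − 2203/54·R3.
R4 ← R4 / (81615/1373).
R1 ← R1 + 5475/2746·R4.
R2 ← R2 − 588/1373·R4.
R3 ← R3 + 2018/1373·R4.
Reading off the reduced rows gives m = -2, n = 3/4, p = 5/3, q = 1.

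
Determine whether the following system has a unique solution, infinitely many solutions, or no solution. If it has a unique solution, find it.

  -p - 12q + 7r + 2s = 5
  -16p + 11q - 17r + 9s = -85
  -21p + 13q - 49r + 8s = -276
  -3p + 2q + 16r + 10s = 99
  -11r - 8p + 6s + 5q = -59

p = 1, q = 3, r = 6, s = 0

Row-reduce the augmented matrix:
R1 ← R1 / (-1).
R2 ← R2 + 16·R1.
R3 ← R3 + 21·R1.
R4 ← R4 + 3·R1.
R5 ← R5 + 8·R1.
R2 ← R2 / (203).
R1 ← R1 − 12·R2.
R3 ← R3 − 265·R2.
R4 ← R4 − 38·R2.
R5 ← R5 − 101·R2.
R3 ← R3 / (-5603/203).
R1 ← R1 − 127/203·R3.
R2 ← R2 + 129/203·R3.
R4 ← R4 − 3887/203·R3.
R5 ← R5 + 572/203·R3.
R4 ← R4 / (2391/431).
R1 ← R1 + 4093/5603·R4.
R2 ← R2 + 122/5603·R4.
R3 ← R3 − 807/5603·R4.
R5 ← R5 − 797/431·R4.
R5 reduces to 0 = 0, so the extra equation is consistent.
Reading off the reduced rows gives p = 1, q = 3, r = 6, s = 0.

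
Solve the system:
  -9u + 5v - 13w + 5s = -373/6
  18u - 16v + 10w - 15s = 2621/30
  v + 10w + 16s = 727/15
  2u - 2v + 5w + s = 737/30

Row-reduce the augmented matrix:
R1 ← R1 / (-9).
R2 ← R2 − 18·R1.
R4 ← R4 − 2·R1.
R2 ← R2 / (-6).
R1 ← R1 + 5/9·R2.
R3 ← R3 − 1·R2.
R4 ← R4 + 8/9·R2.
R3 ← R3 / (22/3).
R1 ← R1 − 79/27·R3.
R2 ← R2 − 8/3·R3.
R4 ← R4 − 121/27·R3.
R4 ← R4 / (-77/12).
R1 ← R1 + 811/132·R4.
R2 ← R2 + 103/22·R4.
R3 ← R3 − 91/44·R4.
Reading off the reduced rows gives u = 8/3, v = -11/5, w = 8/3, s = 3/2.

u = 8/3, v = -11/5, w = 8/3, s = 3/2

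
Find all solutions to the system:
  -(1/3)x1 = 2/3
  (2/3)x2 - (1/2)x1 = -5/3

Row-reduce the augmented matrix:
R1 ← R1 / (-1/3).
R2 ← R2 + 1/2·R1.
R2 ← R2 / (2/3).
Reading off the reduced rows gives x1 = -2, x2 = -4.

x1 = -2, x2 = -4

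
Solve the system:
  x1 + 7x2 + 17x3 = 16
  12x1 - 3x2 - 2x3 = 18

infinitely many solutions

Row-reduce:
R2 ← R2 − 12·R1.
R2 ← R2 / (-87).
R1 ← R1 − 7·R2.
Rank is 2 with 3 unknowns, leaving x3 free.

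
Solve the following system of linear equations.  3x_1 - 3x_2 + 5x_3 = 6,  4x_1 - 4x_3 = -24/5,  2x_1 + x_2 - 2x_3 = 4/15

x_1 = 1, x_2 = 8/3, x_3 = 11/5

Row-reduce the augmented matrix:
R1 ← R1 / (3).
R2 ← R2 − 4·R1.
R3 ← R3 − 2·R1.
R2 ← R2 / (4).
R1 ← R1 + 1·R2.
R3 ← R3 − 3·R2.
R3 ← R3 / (8/3).
R1 ← R1 + 1·R3.
R2 ← R2 + 8/3·R3.
Reading off the reduced rows gives x_1 = 1, x_2 = 8/3, x_3 = 11/5.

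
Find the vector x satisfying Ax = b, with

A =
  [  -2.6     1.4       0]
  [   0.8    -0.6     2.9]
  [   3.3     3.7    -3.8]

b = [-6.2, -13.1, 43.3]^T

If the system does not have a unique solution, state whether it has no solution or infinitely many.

x_1 = 4, x_2 = 3, x_3 = -5

Row-reduce the augmented matrix:
R1 ← R1 / (-13/5).
R2 ← R2 − 4/5·R1.
R3 ← R3 − 33/10·R1.
R2 ← R2 / (-11/65).
R1 ← R1 + 7/13·R2.
R3 ← R3 − 356/65·R2.
R3 ← R3 / (4953/55).
R1 ← R1 + 203/22·R3.
R2 ← R2 + 377/22·R3.
Reading off the reduced rows gives x_1 = 4, x_2 = 3, x_3 = -5.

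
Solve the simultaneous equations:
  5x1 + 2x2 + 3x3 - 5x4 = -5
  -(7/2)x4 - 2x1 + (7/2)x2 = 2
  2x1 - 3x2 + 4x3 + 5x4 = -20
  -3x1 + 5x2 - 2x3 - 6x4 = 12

infinitely many solutions

Row-reduce:
R1 ← R1 / (5).
R2 ← R2 + 2·R1.
R3 ← R3 − 2·R1.
R4 ← R4 + 3·R1.
R2 ← R2 / (43/10).
R1 ← R1 − 2/5·R2.
R3 ← R3 + 19/5·R2.
R4 ← R4 − 31/5·R2.
R3 ← R3 / (166/43).
R1 ← R1 − 21/43·R3.
R2 ← R2 − 12/43·R3.
R4 ← R4 + 83/43·R3.
Rank is 3 with 4 unknowns, leaving x4 free.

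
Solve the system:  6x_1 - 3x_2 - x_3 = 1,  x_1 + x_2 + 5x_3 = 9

infinitely many solutions

Row-reduce:
R1 ← R1 / (6).
R2 ← R2 − 1·R1.
R2 ← R2 / (3/2).
R1 ← R1 + 1/2·R2.
Rank is 2 with 3 unknowns, leaving x_3 free.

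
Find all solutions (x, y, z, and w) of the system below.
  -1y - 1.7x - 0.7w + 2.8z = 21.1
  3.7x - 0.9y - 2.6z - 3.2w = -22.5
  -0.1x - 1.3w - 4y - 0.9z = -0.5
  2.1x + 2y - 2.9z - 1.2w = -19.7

x = -5, y = 0, z = 4, w = -2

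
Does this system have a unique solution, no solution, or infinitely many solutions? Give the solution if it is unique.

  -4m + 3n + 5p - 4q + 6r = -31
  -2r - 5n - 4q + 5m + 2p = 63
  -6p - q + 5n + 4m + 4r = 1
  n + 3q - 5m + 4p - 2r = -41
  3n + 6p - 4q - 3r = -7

Row-reduce the augmented matrix:
R1 ← R1 / (-4).
R2 ← R2 − 5·R1.
R3 ← R3 − 4·R1.
R4 ← R4 + 5·R1.
R2 ← R2 / (-5/4).
R1 ← R1 + 3/4·R2.
R3 ← R3 − 8·R2.
R4 ← R4 + 11/4·R2.
R5 ← R5 − 3·R2.
R3 ← R3 / (259/5).
R1 ← R1 + 31/5·R3.
R2 ← R2 + 33/5·R3.
R4 ← R4 + 102/5·R3.
R5 ← R5 − 129/5·R3.
R4 ← R4 / (815/259).
R1 ← R1 + 283/259·R4.
R2 ← R2 + 201/259·R4.
R3 ← R3 + 313/259·R4.
R5 ← R5 − 1445/259·R4.
R5 ← R5 / (-909/163).
R1 ← R1 + 578/815·R5.
R2 ← R2 − 344/815·R5.
R3 ← R3 + 478/815·R5.
R4 ← R4 + 984/815·R5.
Reading off the reduced rows gives m = 6, n = -5, p = 0, q = -2, r = 0.

m = 6, n = -5, p = 0, q = -2, r = 0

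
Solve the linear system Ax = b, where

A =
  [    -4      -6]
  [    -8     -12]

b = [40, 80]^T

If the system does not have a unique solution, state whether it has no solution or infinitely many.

infinitely many solutions

Row-reduce:
R1 ← R1 / (-4).
R2 ← R2 + 8·R1.
Rank is 1 with 2 unknowns, leaving x_2 free.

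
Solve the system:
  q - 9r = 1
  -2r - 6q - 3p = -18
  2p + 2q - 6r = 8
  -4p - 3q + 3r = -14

no solution

Row-reduce:
Swap R1 and R2.
R1 ← R1 / (-3).
R3 ← R3 − 2·R1.
R4 ← R4 + 4·R1.
R1 ← R1 − 2·R2.
R3 ← R3 + 2·R2.
R4 ← R4 − 5·R2.
R3 ← R3 / (-76/3).
R1 ← R1 − 56/3·R3.
R2 ← R2 + 9·R3.
R4 ← R4 − 152/3·R3.
Row 4 reduces to 0 = 1, a contradiction. The system is inconsistent.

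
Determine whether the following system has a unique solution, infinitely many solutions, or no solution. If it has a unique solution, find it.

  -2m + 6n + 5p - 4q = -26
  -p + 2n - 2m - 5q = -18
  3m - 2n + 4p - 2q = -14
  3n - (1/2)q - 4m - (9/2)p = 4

Row-reduce:
R1 ← R1 / (-2).
R2 ← R2 + 2·R1.
R3 ← R3 − 3·R1.
R4 ← R4 + 4·R1.
R2 ← R2 / (-4).
R1 ← R1 + 3·R2.
R3 ← R3 − 7·R2.
R4 ← R4 + 9·R2.
R1 ← R1 − 2·R3.
R2 ← R2 − 3/2·R3.
R4 ← R4 + 1·R3.
Row 4 reduces to 0 = -1, a contradiction. The system is inconsistent.

no solution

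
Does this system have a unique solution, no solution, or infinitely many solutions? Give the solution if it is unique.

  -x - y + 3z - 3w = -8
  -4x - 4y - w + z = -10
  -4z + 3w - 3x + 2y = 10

infinitely many solutions

Row-reduce:
R1 ← R1 / (-1).
R2 ← R2 + 4·R1.
R3 ← R3 + 3·R1.
Swap R2 and R3.
R2 ← R2 / (5).
R1 ← R1 − 1·R2.
R3 ← R3 / (-11).
R1 ← R1 + 2/5·R3.
R2 ← R2 + 13/5·R3.
Rank is 3 with 4 unknowns, leaving w free.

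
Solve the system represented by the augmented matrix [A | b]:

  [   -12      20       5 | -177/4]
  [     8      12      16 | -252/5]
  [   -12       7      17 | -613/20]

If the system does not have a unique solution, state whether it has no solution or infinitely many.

x_1 = -1/2, x_2 = -11/5, x_3 = -5/4

Row-reduce the augmented matrix:
R1 ← R1 / (-12).
R2 ← R2 − 8·R1.
R3 ← R3 + 12·R1.
R2 ← R2 / (76/3).
R1 ← R1 + 5/3·R2.
R3 ← R3 + 13·R2.
R3 ← R3 / (833/38).
R1 ← R1 − 65/76·R3.
R2 ← R2 − 29/38·R3.
Reading off the reduced rows gives x_1 = -1/2, x_2 = -11/5, x_3 = -5/4.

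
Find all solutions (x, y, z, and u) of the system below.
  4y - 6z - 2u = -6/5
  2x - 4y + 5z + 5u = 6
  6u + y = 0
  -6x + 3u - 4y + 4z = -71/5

Row-reduce the augmented matrix:
Swap R1 and R2.
R1 ← R1 / (2).
R4 ← R4 + 6·R1.
R2 ← R2 / (4).
R1 ← R1 + 2·R2.
R3 ← R3 − 1·R2.
R4 ← R4 + 16·R2.
R3 ← R3 / (3/2).
R1 ← R1 + 1/2·R3.
R2 ← R2 + 3/2·R3.
R4 ← R4 + 5·R3.
R4 ← R4 / (95/3).
R1 ← R1 − 11/3·R4.
R2 ← R2 − 6·R4.
R3 ← R3 − 13/3·R4.
Reading off the reduced rows gives x = 5/2, y = 0, z = 1/5, u = 0.

x = 5/2, y = 0, z = 1/5, u = 0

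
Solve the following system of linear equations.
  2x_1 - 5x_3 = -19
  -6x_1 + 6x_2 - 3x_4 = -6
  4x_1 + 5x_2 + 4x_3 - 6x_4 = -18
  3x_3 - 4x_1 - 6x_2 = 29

x_1 = -2, x_2 = -2, x_3 = 3, x_4 = 2

Row-reduce the augmented matrix:
R1 ← R1 / (2).
R2 ← R2 + 6·R1.
R3 ← R3 − 4·R1.
R4 ← R4 + 4·R1.
R2 ← R2 / (6).
R3 ← R3 − 5·R2.
R4 ← R4 + 6·R2.
R3 ← R3 / (53/2).
R1 ← R1 + 5/2·R3.
R2 ← R2 + 5/2·R3.
R4 ← R4 + 22·R3.
R4 ← R4 / (-313/53).
R1 ← R1 + 35/106·R4.
R2 ← R2 + 44/53·R4.
R3 ← R3 + 7/53·R4.
Reading off the reduced rows gives x_1 = -2, x_2 = -2, x_3 = 3, x_4 = 2.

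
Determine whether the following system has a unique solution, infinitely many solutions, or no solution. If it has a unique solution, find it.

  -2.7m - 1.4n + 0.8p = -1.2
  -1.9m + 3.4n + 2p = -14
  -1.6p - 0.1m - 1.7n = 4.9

m = 2, n = -3, p = 0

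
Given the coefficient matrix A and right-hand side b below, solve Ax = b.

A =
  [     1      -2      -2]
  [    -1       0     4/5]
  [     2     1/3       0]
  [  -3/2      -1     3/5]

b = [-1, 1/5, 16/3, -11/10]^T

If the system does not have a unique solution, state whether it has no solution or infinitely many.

no solution

Row-reduce:
R2 ← R2 + 1·R1.
R3 ← R3 − 2·R1.
R4 ← R4 + 3/2·R1.
R2 ← R2 / (-2).
R1 ← R1 + 2·R2.
R3 ← R3 − 13/3·R2.
R4 ← R4 + 4·R2.
R3 ← R3 / (7/5).
R1 ← R1 + 4/5·R3.
R2 ← R2 − 3/5·R3.
Row 4 reduces to 0 = -1, a contradiction. The system is inconsistent.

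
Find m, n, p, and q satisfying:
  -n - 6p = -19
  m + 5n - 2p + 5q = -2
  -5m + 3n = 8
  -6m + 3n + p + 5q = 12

Row-reduce the augmented matrix:
Swap R1 and R2.
R3 ← R3 + 5·R1.
R4 ← R4 + 6·R1.
R2 ← R2 / (-1).
R1 ← R1 − 5·R2.
R3 ← R3 − 28·R2.
R4 ← R4 − 33·R2.
R3 ← R3 / (-178).
R1 ← R1 + 32·R3.
R2 ← R2 − 6·R3.
R4 ← R4 + 209·R3.
R4 ← R4 / (1005/178).
R1 ← R1 − 45/89·R4.
R2 ← R2 − 75/89·R4.
R3 ← R3 + 25/178·R4.
Reading off the reduced rows gives m = -1, n = 1, p = 3, q = 0.

m = -1, n = 1, p = 3, q = 0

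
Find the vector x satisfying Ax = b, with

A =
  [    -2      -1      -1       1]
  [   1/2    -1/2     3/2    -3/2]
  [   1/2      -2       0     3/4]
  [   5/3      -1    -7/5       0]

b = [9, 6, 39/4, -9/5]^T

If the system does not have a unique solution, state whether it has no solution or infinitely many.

x_1 = -3, x_2 = -6, x_3 = 2, x_4 = -1

Row-reduce the augmented matrix:
R1 ← R1 / (-2).
R2 ← R2 − 1/2·R1.
R3 ← R3 − 1/2·R1.
R4 ← R4 − 5/3·R1.
R2 ← R2 / (-3/4).
R1 ← R1 − 1/2·R2.
R3 ← R3 + 9/4·R2.
R4 ← R4 + 11/6·R2.
R3 ← R3 / (-4).
R1 ← R1 − 4/3·R3.
R2 ← R2 + 5/3·R3.
R4 ← R4 + 238/45·R3.
R4 ← R4 / (-287/120).
R1 ← R1 − 1/4·R4.
R2 ← R2 + 5/16·R4.
R3 ← R3 + 19/16·R4.
Reading off the reduced rows gives x_1 = -3, x_2 = -6, x_3 = 2, x_4 = -1.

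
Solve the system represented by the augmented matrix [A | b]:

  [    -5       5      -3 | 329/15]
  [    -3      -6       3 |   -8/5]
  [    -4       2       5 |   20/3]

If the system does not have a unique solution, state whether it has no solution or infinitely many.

x_1 = -8/3, x_2 = 1, x_3 = -6/5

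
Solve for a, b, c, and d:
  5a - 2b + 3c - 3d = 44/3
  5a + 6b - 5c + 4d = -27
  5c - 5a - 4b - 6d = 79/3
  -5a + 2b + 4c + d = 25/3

a = 0, b = -4/3, c = 3, d = -1

Row-reduce the augmented matrix:
R1 ← R1 / (5).
R2 ← R2 − 5·R1.
R3 ← R3 + 5·R1.
R4 ← R4 + 5·R1.
R2 ← R2 / (8).
R1 ← R1 + 2/5·R2.
R3 ← R3 + 6·R2.
R3 ← R3 / (2).
R1 ← R1 − 1/5·R3.
R2 ← R2 + 1·R3.
R4 ← R4 − 7·R3.
R4 ← R4 / (89/8).
R1 ← R1 − 1/8·R4.
R2 ← R2 + 1·R4.
R3 ← R3 + 15/8·R4.
Reading off the reduced rows gives a = 0, b = -4/3, c = 3, d = -1.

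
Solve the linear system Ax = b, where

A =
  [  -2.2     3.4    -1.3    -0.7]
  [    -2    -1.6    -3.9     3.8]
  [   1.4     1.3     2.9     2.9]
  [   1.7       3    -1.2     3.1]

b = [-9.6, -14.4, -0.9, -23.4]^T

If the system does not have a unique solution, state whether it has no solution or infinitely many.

x_1 = -2, x_2 = -3, x_3 = 4, x_4 = -2

Row-reduce the augmented matrix:
R1 ← R1 / (-11/5).
R2 ← R2 + 2·R1.
R3 ← R3 − 7/5·R1.
R4 ← R4 − 17/10·R1.
R2 ← R2 / (-258/55).
R1 ← R1 + 17/11·R2.
R3 ← R3 − 381/110·R2.
R4 ← R4 − 619/110·R2.
R3 ← R3 / (113/1720).
R1 ← R1 − 767/516·R3.
R2 ← R2 − 299/516·R3.
R4 ← R4 + 28201/5160·R3.
R4 ← R4 / (1095133/2260).
R1 ← R1 + 29559/226·R4.
R2 ← R2 + 5818/113·R4.
R3 ← R3 − 9856/113·R4.
Reading off the reduced rows gives x_1 = -2, x_2 = -3, x_3 = 4, x_4 = -2.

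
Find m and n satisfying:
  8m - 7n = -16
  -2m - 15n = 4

m = -2, n = 0

Row-reduce the augmented matrix:
R1 ← R1 / (8).
R2 ← R2 + 2·R1.
R2 ← R2 / (-67/4).
R1 ← R1 + 7/8·R2.
Reading off the reduced rows gives m = -2, n = 0.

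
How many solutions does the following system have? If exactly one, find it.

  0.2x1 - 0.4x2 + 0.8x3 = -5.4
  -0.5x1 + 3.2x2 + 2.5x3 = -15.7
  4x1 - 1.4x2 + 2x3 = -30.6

Row-reduce the augmented matrix:
R1 ← R1 / (1/5).
R2 ← R2 + 1/2·R1.
R3 ← R3 − 4·R1.
R2 ← R2 / (11/5).
R1 ← R1 + 2·R2.
R3 ← R3 − 33/5·R2.
R3 ← R3 / (-55/2).
R1 ← R1 − 89/11·R3.
R2 ← R2 − 45/22·R3.
Reading off the reduced rows gives x1 = -5, x2 = -1, x3 = -6.

x1 = -5, x2 = -1, x3 = -6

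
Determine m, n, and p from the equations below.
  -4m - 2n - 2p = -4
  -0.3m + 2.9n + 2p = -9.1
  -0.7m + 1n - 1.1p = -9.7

Row-reduce the augmented matrix:
R1 ← R1 / (-4).
R2 ← R2 + 3/10·R1.
R3 ← R3 + 7/10·R1.
R2 ← R2 / (61/20).
R1 ← R1 − 1/2·R2.
R3 ← R3 − 27/20·R2.
R3 ← R3 / (-519/305).
R1 ← R1 − 9/61·R3.
R2 ← R2 − 43/61·R3.
Reading off the reduced rows gives m = 2, n = -5, p = 3.

m = 2, n = -5, p = 3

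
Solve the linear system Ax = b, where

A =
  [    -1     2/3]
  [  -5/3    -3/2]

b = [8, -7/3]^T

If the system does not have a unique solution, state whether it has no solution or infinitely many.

Row-reduce the augmented matrix:
R1 ← R1 / (-1).
R2 ← R2 + 5/3·R1.
R2 ← R2 / (-47/18).
R1 ← R1 + 2/3·R2.
Reading off the reduced rows gives x_1 = -4, x_2 = 6.

x_1 = -4, x_2 = 6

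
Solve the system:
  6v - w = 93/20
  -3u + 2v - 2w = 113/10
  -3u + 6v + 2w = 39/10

Row-reduce the augmented matrix:
Swap R1 and R2.
R1 ← R1 / (-3).
R3 ← R3 + 3·R1.
R2 ← R2 / (6).
R1 ← R1 + 2/3·R2.
R3 ← R3 − 4·R2.
R3 ← R3 / (14/3).
R1 ← R1 − 5/9·R3.
R2 ← R2 + 1/6·R3.
Reading off the reduced rows gives u = -2, v = 2/5, w = -9/4.

u = -2, v = 2/5, w = -9/4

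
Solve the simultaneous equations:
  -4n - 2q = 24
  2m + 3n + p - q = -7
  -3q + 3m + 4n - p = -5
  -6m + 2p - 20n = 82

Row-reduce:
Swap R1 and R2.
R1 ← R1 / (2).
R3 ← R3 − 3·R1.
R4 ← R4 + 6·R1.
R2 ← R2 / (-4).
R1 ← R1 − 3/2·R2.
R3 ← R3 + 1/2·R2.
R4 ← R4 + 11·R2.
R3 ← R3 / (-5/2).
R1 ← R1 − 1/2·R3.
R4 ← R4 − 5·R3.
Rank is 3 with 4 unknowns, leaving q free.

infinitely many solutions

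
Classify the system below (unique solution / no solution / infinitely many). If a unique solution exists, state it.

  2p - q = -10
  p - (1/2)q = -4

no solution

Row-reduce:
R1 ← R1 / (2).
R2 ← R2 − 1·R1.
Row 2 reduces to 0 = 1, a contradiction. The system is inconsistent.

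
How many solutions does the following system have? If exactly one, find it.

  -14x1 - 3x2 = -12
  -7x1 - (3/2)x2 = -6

infinitely many solutions

Row-reduce:
R1 ← R1 / (-14).
R2 ← R2 + 7·R1.
Rank is 1 with 2 unknowns, leaving x2 free.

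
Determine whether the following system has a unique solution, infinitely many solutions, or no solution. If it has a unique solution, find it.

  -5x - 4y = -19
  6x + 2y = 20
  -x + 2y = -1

Row-reduce the augmented matrix:
R1 ← R1 / (-5).
R2 ← R2 − 6·R1.
R3 ← R3 + 1·R1.
R2 ← R2 / (-14/5).
R1 ← R1 − 4/5·R2.
R3 ← R3 − 14/5·R2.
R3 reduces to 0 = 0, so the extra equation is consistent.
Reading off the reduced rows gives x = 3, y = 1.

x = 3, y = 1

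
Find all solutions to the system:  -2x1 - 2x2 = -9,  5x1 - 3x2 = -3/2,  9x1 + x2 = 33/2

Row-reduce the augmented matrix:
R1 ← R1 / (-2).
R2 ← R2 − 5·R1.
R3 ← R3 − 9·R1.
R2 ← R2 / (-8).
R1 ← R1 − 1·R2.
R3 ← R3 + 8·R2.
R3 reduces to 0 = 0, so the extra equation is consistent.
Reading off the reduced rows gives x1 = 3/2, x2 = 3.

x1 = 3/2, x2 = 3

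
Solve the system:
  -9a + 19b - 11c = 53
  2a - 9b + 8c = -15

infinitely many solutions

Row-reduce:
R1 ← R1 / (-9).
R2 ← R2 − 2·R1.
R2 ← R2 / (-43/9).
R1 ← R1 + 19/9·R2.
Rank is 2 with 3 unknowns, leaving c free.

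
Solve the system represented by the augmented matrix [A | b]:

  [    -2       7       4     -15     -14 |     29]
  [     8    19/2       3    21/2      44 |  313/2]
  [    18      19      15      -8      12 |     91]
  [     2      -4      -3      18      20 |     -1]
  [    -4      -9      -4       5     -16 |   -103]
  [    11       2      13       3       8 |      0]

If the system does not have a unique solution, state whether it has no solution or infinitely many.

Row-reduce:
R1 ← R1 / (-2).
R2 ← R2 − 8·R1.
R3 ← R3 − 18·R1.
R4 ← R4 − 2·R1.
R5 ← R5 + 4·R1.
R6 ← R6 − 11·R1.
R2 ← R2 / (75/2).
R1 ← R1 + 7/2·R2.
R3 ← R3 − 82·R2.
R4 ← R4 − 3·R2.
R5 ← R5 + 23·R2.
R6 ← R6 − 81/2·R2.
R3 ← R3 / (709/75).
R1 ← R1 + 17/75·R3.
R2 ← R2 − 38/75·R3.
R4 ← R4 + 13/25·R3.
R5 ← R5 + 26/75·R3.
R6 ← R6 − 362/25·R3.
R4 ← R4 / (3579/709).
R1 ← R1 − 1451/709·R4.
R2 ← R2 − 385/709·R4.
R3 ← R3 + 2607/709·R4.
R5 ← R5 − 2386/709·R4.
R6 ← R6 − 19287/709·R4.
Swap R5 and R6.
R5 ← R5 / (79803/1193).
R1 ← R1 − 3473/1193·R5.
R2 ← R2 − 4956/1193·R5.
R3 ← R3 + 9222/1193·R5.
R4 ← R4 − 504/1193·R5.
Row 6 reduces to 0 = 2, a contradiction. The system is inconsistent.

no solution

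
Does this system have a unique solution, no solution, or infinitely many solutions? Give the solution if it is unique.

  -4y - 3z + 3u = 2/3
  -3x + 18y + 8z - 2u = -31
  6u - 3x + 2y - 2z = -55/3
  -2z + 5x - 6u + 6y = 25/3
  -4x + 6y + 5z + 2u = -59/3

x = -1/3, y = -5/3, z = -1, u = -3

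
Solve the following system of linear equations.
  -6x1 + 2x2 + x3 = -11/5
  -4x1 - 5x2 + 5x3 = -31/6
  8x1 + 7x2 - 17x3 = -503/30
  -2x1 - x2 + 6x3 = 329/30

Row-reduce the augmented matrix:
R1 ← R1 / (-6).
R2 ← R2 + 4·R1.
R3 ← R3 − 8·R1.
R4 ← R4 + 2·R1.
R2 ← R2 / (-19/3).
R1 ← R1 + 1/3·R2.
R3 ← R3 − 29/3·R2.
R4 ← R4 + 5/3·R2.
R3 ← R3 / (-172/19).
R1 ← R1 + 15/38·R3.
R2 ← R2 + 13/19·R3.
R4 ← R4 − 86/19·R3.
R4 reduces to 0 = 0, so the extra equation is consistent.
Reading off the reduced rows gives x1 = 5/3, x2 = 5/2, x3 = 14/5.

x1 = 5/3, x2 = 5/2, x3 = 14/5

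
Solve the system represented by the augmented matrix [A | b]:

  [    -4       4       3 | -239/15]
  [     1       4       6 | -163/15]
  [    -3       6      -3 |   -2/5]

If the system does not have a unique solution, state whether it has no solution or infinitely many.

x_1 = 7/3, x_2 = 0, x_3 = -11/5

Row-reduce the augmented matrix:
R1 ← R1 / (-4).
R2 ← R2 − 1·R1.
R3 ← R3 + 3·R1.
R2 ← R2 / (5).
R1 ← R1 + 1·R2.
R3 ← R3 − 3·R2.
R3 ← R3 / (-93/10).
R1 ← R1 − 3/5·R3.
R2 ← R2 − 27/20·R3.
Reading off the reduced rows gives x_1 = 7/3, x_2 = 0, x_3 = -11/5.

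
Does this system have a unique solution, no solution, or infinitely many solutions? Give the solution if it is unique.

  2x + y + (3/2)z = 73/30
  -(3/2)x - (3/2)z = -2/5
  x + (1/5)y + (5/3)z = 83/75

x = -1/3, y = 11/5, z = 3/5

Row-reduce the augmented matrix:
R1 ← R1 / (2).
R2 ← R2 + 3/2·R1.
R3 ← R3 − 1·R1.
R2 ← R2 / (3/4).
R1 ← R1 − 1/2·R2.
R3 ← R3 + 3/10·R2.
R3 ← R3 / (23/30).
R1 ← R1 − 1·R3.
R2 ← R2 + 1/2·R3.
Reading off the reduced rows gives x = -1/3, y = 11/5, z = 3/5.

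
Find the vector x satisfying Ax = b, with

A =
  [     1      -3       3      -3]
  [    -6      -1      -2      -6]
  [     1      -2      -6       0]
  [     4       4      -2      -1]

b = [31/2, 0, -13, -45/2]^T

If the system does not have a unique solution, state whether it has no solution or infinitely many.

Row-reduce the augmented matrix:
R2 ← R2 + 6·R1.
R3 ← R3 − 1·R1.
R4 ← R4 − 4·R1.
R2 ← R2 / (-19).
R1 ← R1 + 3·R2.
R3 ← R3 − 1·R2.
R4 ← R4 − 16·R2.
R3 ← R3 / (-155/19).
R1 ← R1 − 9/19·R3.
R2 ← R2 + 16/19·R3.
R4 ← R4 + 10/19·R3.
R4 ← R4 / (-289/31).
R1 ← R1 − 138/155·R4.
R2 ← R2 − 168/155·R4.
R3 ← R3 + 33/155·R4.
Reading off the reduced rows gives x_1 = -1, x_2 = -3, x_3 = 3, x_4 = 1/2.

x_1 = -1, x_2 = -3, x_3 = 3, x_4 = 1/2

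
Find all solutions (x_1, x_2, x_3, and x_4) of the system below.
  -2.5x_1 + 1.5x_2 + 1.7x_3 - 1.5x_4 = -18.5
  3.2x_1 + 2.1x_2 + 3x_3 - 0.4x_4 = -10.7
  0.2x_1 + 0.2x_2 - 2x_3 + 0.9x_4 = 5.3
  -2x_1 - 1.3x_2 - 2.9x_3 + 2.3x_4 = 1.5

x_1 = 4, x_2 = -5, x_3 = -5, x_4 = -5

Row-reduce the augmented matrix:
R1 ← R1 / (-5/2).
R2 ← R2 − 16/5·R1.
R3 ← R3 − 1/5·R1.
R4 ← R4 + 2·R1.
R2 ← R2 / (201/50).
R1 ← R1 + 3/5·R2.
R3 ← R3 − 8/25·R2.
R4 ← R4 + 5/2·R2.
R3 ← R3 / (-11437/5025).
R1 ← R1 − 31/335·R3.
R2 ← R2 − 1294/1005·R3.
R4 ← R4 + 10463/10050·R3.
R4 ← R4 / (369633/228740).
R1 ← R1 − 6701/22874·R4.
R2 ← R2 + 359/11437·R4.
R3 ← R3 + 9695/22874·R4.
Reading off the reduced rows gives x_1 = 4, x_2 = -5, x_3 = -5, x_4 = -5.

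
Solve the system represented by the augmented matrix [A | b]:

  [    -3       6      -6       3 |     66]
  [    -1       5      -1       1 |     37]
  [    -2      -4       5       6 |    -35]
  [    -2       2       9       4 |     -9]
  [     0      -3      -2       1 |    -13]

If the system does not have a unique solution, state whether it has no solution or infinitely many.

x_1 = -5, x_2 = 6, x_3 = -3, x_4 = -1

Row-reduce the augmented matrix:
R1 ← R1 / (-3).
R2 ← R2 + 1·R1.
R3 ← R3 + 2·R1.
R4 ← R4 + 2·R1.
R2 ← R2 / (3).
R1 ← R1 + 2·R2.
R3 ← R3 + 8·R2.
R4 ← R4 + 2·R2.
R5 ← R5 + 3·R2.
R3 ← R3 / (35/3).
R1 ← R1 − 8/3·R3.
R2 ← R2 − 1/3·R3.
R4 ← R4 − 41/3·R3.
R5 ← R5 + 1·R3.
R4 ← R4 / (-94/35).
R1 ← R1 + 67/35·R4.
R2 ← R2 + 4/35·R4.
R3 ← R3 − 12/35·R4.
R5 ← R5 − 47/35·R4.
R5 reduces to 0 = 0, so the extra equation is consistent.
Reading off the reduced rows gives x_1 = -5, x_2 = 6, x_3 = -3, x_4 = -1.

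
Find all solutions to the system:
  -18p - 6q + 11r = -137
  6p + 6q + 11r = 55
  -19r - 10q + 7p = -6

p = 5, q = 6, r = -1

Row-reduce the augmented matrix:
R1 ← R1 / (-18).
R2 ← R2 − 6·R1.
R3 ← R3 − 7·R1.
R2 ← R2 / (4).
R1 ← R1 − 1/3·R2.
R3 ← R3 + 37/3·R2.
R3 ← R3 / (61/2).
R1 ← R1 + 11/6·R3.
R2 ← R2 − 11/3·R3.
Reading off the reduced rows gives p = 5, q = 6, r = -1.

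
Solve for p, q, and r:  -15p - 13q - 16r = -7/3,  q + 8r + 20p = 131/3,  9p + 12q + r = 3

p = 8/3, q = -5/3, r = -1

Row-reduce the augmented matrix:
R1 ← R1 / (-15).
R2 ← R2 − 20·R1.
R3 ← R3 − 9·R1.
R2 ← R2 / (-49/3).
R1 ← R1 − 13/15·R2.
R3 ← R3 − 21/5·R2.
R3 ← R3 / (-421/35).
R1 ← R1 − 88/245·R3.
R2 ← R2 − 40/49·R3.
Reading off the reduced rows gives p = 8/3, q = -5/3, r = -1.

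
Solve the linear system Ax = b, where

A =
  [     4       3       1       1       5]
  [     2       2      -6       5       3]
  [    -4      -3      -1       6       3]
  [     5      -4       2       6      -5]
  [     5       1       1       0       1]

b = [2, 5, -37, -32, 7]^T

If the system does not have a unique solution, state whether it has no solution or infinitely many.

x_1 = 2, x_2 = 1, x_3 = -4, x_4 = -5, x_5 = 0

Row-reduce the augmented matrix:
R1 ← R1 / (4).
R2 ← R2 − 2·R1.
R3 ← R3 + 4·R1.
R4 ← R4 − 5·R1.
R5 ← R5 − 5·R1.
R2 ← R2 / (1/2).
R1 ← R1 − 3/4·R2.
R4 ← R4 + 31/4·R2.
R5 ← R5 + 11/4·R2.
Swap R3 and R4.
R3 ← R3 / (-100).
R1 ← R1 − 10·R3.
R2 ← R2 + 13·R3.
R5 ← R5 + 36·R3.
R4 ← R4 / (7).
R1 ← R1 − 19/20·R4.
R2 ← R2 + 137/200·R4.
R3 ← R3 + 149/200·R4.
R5 ← R5 + 83/25·R4.
R5 ← R5 / (447/175).
R1 ← R1 + 131/140·R5.
R2 ← R2 − 3133/1400·R5.
R3 ← R3 − 1241/1400·R5.
R4 ← R4 − 8/7·R5.
Reading off the reduced rows gives x_1 = 2, x_2 = 1, x_3 = -4, x_4 = -5, x_5 = 0.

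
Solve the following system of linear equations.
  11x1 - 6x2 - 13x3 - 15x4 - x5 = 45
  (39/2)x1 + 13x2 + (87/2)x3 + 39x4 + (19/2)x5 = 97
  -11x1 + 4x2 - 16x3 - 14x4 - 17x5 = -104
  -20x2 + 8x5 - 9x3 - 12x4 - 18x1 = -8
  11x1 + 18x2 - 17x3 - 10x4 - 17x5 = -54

infinitely many solutions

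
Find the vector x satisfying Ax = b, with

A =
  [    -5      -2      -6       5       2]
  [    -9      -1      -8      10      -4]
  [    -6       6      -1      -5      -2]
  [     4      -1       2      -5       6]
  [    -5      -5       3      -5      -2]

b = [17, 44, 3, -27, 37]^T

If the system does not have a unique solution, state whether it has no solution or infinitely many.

infinitely many solutions

Row-reduce:
R1 ← R1 / (-5).
R2 ← R2 + 9·R1.
R3 ← R3 + 6·R1.
R4 ← R4 − 4·R1.
R5 ← R5 + 5·R1.
R2 ← R2 / (13/5).
R1 ← R1 − 2/5·R2.
R3 ← R3 − 42/5·R2.
R4 ← R4 + 13/5·R2.
R5 ← R5 + 3·R2.
R3 ← R3 / (-37/13).
R1 ← R1 − 10/13·R3.
R2 ← R2 − 14/13·R3.
R5 ← R5 − 159/13·R3.
Swap R4 and R5.
R4 ← R4 / (-70).
R1 ← R1 + 5·R4.
R2 ← R2 + 5·R4.
R3 ← R3 − 5·R4.
Rank is 4 with 5 unknowns, leaving x_5 free.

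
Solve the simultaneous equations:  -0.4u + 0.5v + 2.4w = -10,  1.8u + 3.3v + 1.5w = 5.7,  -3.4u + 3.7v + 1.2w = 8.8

u = 0, v = 4, w = -5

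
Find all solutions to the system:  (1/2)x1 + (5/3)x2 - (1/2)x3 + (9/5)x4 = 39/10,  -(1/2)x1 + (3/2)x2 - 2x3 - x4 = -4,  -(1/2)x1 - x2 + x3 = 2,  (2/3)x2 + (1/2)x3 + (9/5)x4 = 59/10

infinitely many solutions

Row-reduce:
R1 ← R1 / (1/2).
R2 ← R2 + 1/2·R1.
R3 ← R3 + 1/2·R1.
R2 ← R2 / (19/6).
R1 ← R1 − 10/3·R2.
R3 ← R3 − 2/3·R2.
R4 ← R4 − 2/3·R2.
R3 ← R3 / (39/38).
R1 ← R1 − 31/19·R3.
R2 ← R2 + 15/19·R3.
R4 ← R4 − 39/38·R3.
Rank is 3 with 4 unknowns, leaving x4 free.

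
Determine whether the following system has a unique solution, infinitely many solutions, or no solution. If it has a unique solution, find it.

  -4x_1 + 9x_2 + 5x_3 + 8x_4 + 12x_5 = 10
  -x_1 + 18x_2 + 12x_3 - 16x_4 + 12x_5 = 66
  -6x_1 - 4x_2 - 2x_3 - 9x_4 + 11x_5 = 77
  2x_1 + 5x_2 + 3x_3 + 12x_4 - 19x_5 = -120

Row-reduce:
R1 ← R1 / (-4).
R2 ← R2 + 1·R1.
R3 ← R3 + 6·R1.
R4 ← R4 − 2·R1.
R2 ← R2 / (63/4).
R1 ← R1 + 9/4·R2.
R3 ← R3 + 35/2·R2.
R4 ← R4 − 19/2·R2.
R3 ← R3 / (22/9).
R1 ← R1 − 2/7·R3.
R2 ← R2 − 43/63·R3.
R4 ← R4 + 62/63·R3.
R4 ← R4 / (797/77).
R1 ← R1 − 17/77·R4.
R2 ← R2 − 1587/154·R4.
R3 ← R3 + 369/22·R4.
Rank is 4 with 5 unknowns, leaving x_5 free.

infinitely many solutions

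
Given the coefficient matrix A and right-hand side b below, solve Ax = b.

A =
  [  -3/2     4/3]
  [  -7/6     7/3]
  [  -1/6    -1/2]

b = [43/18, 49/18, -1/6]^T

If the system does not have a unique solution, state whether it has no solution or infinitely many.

x_1 = -1, x_2 = 2/3

Row-reduce the augmented matrix:
R1 ← R1 / (-3/2).
R2 ← R2 + 7/6·R1.
R3 ← R3 + 1/6·R1.
R2 ← R2 / (35/27).
R1 ← R1 + 8/9·R2.
R3 ← R3 + 35/54·R2.
R3 reduces to 0 = 0, so the extra equation is consistent.
Reading off the reduced rows gives x_1 = -1, x_2 = 2/3.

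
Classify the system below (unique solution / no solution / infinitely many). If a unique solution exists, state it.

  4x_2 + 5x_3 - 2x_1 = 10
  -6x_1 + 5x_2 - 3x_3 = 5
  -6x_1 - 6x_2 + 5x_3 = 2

x_1 = -1/2, x_2 = 1, x_3 = 1

Row-reduce the augmented matrix:
R1 ← R1 / (-2).
R2 ← R2 + 6·R1.
R3 ← R3 + 6·R1.
R2 ← R2 / (-7).
R1 ← R1 + 2·R2.
R3 ← R3 + 18·R2.
R3 ← R3 / (254/7).
R1 ← R1 − 37/14·R3.
R2 ← R2 − 18/7·R3.
Reading off the reduced rows gives x_1 = -1/2, x_2 = 1, x_3 = 1.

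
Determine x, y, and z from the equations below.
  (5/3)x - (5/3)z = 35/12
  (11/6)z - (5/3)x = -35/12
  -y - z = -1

Row-reduce the augmented matrix:
R1 ← R1 / (5/3).
R2 ← R2 + 5/3·R1.
Swap R2 and R3.
R2 ← R2 / (-1).
R3 ← R3 / (1/6).
R1 ← R1 + 1·R3.
R2 ← R2 − 1·R3.
Reading off the reduced rows gives x = 7/4, y = 1, z = 0.

x = 7/4, y = 1, z = 0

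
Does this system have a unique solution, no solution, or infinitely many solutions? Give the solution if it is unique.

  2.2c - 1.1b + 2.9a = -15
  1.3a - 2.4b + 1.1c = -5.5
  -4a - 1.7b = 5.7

Row-reduce the augmented matrix:
R1 ← R1 / (29/10).
R2 ← R2 − 13/10·R1.
R3 ← R3 + 4·R1.
R2 ← R2 / (-553/290).
R1 ← R1 + 11/29·R2.
R3 ← R3 + 933/290·R2.
R3 ← R3 / (15719/5530).
R1 ← R1 − 407/553·R3.
R2 ← R2 + 33/553·R3.
Reading off the reduced rows gives a = -1, b = -1, c = -6.

a = -1, b = -1, c = -6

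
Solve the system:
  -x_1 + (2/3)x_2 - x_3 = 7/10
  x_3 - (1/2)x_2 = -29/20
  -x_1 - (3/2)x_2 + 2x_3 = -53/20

Row-reduce the augmented matrix:
R1 ← R1 / (-1).
R3 ← R3 + 1·R1.
R2 ← R2 / (-1/2).
R1 ← R1 + 2/3·R2.
R3 ← R3 + 13/6·R2.
R3 ← R3 / (-4/3).
R1 ← R1 + 1/3·R3.
R2 ← R2 + 2·R3.
Reading off the reduced rows gives x_1 = 1/2, x_2 = -3/2, x_3 = -11/5.

x_1 = 1/2, x_2 = -3/2, x_3 = -11/5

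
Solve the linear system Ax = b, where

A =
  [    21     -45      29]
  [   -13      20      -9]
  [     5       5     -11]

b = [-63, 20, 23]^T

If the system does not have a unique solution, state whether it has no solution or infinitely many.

infinitely many solutions

Row-reduce:
R1 ← R1 / (21).
R2 ← R2 + 13·R1.
R3 ← R3 − 5·R1.
R2 ← R2 / (-55/7).
R1 ← R1 + 15/7·R2.
R3 ← R3 − 110/7·R2.
Rank is 2 with 3 unknowns, leaving x_3 free.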